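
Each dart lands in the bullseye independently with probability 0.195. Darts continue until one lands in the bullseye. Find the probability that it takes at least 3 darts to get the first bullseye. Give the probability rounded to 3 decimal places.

0.648

Y = number of darts to the first success; geometric, p = 0.195.
P(Y > 2) = P(first 2 all fail) = (1−p)^2 = 0.64802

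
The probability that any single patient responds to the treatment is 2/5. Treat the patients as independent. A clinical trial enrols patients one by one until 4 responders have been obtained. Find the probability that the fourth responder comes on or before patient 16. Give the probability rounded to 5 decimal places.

Finishing within 16 patients ⇔ at least 4 successes in the first 16. With X ~ Binomial(16, 0.40), P(Y ≤ 16) = 1 − P(X ≤ 3).
  k=0: C(16,0)·0.40^0·0.60^16 = 0.0002821
  k=1: C(16,1)·0.40^1·0.60^15 = 0.0030092
  k=2: C(16,2)·0.40^2·0.60^14 = 0.0150459
  k=3: C(16,3)·0.40^3·0.60^13 = 0.0468095
1 − 0.0651467 = 0.9348533

0.93485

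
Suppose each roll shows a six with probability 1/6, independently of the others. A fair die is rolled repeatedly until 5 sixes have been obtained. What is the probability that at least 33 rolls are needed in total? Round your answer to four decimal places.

0.3641

Needing more than 32 rolls ⇔ fewer than 5 successes in the first 32. With X ~ Binomial(32, 0.166667), P(Y > 32) = P(X ≤ 4).
  k=0: C(32,0)·0.166667^0·0.833333^32 = 0.002926
  k=1: C(32,1)·0.166667^1·0.833333^31 = 0.018723
  k=2: C(32,2)·0.166667^2·0.833333^30 = 0.058042
  k=3: C(32,3)·0.166667^3·0.833333^29 = 0.116084
  k=4: C(32,4)·0.166667^4·0.833333^28 = 0.168322
P(X ≤ 4) = 0.364096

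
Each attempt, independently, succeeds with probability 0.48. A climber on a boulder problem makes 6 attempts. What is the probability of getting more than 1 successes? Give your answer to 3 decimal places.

X ~ Binomial(6, 0.48); P(X ≥ 2) = Σ C(6,k) p^k (1−p)^(6−k) over k:
  k=2: C(6,2)·0.48^2·0.52^4 = 0.25269
  k=3: C(6,3)·0.48^3·0.52^3 = 0.31100
  k=4: C(6,4)·0.48^4·0.52^2 = 0.21531
  k=5: C(6,5)·0.48^5·0.52^1 = 0.07950
  k=6: C(6,6)·0.48^6·0.52^0 = 0.01223
Total = 0.87073

0.871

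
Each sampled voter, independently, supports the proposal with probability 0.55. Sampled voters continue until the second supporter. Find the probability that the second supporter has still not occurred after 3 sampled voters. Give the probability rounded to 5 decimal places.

Needing more than 3 sampled voters ⇔ fewer than 2 successes in the first 3. With X ~ Binomial(3, 0.55), P(Y > 3) = P(X ≤ 1).
  k=0: C(3,0)·0.55^0·0.45^3 = 0.0911250
  k=1: C(3,1)·0.55^1·0.45^2 = 0.3341250
P(X ≤ 1) = 0.4252500

0.42525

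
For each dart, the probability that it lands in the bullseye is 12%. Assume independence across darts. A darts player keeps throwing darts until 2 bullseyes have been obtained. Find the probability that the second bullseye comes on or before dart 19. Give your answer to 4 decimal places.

Finishing within 19 darts ⇔ at least 2 successes in the first 19. With X ~ Binomial(19, 0.12), P(Y ≤ 19) = 1 − P(X ≤ 1).
  k=0: C(19,0)·0.12^0·0.88^19 = 0.088140
  k=1: C(19,1)·0.12^1·0.88^18 = 0.228362
1 − 0.316501 = 0.683499

0.6835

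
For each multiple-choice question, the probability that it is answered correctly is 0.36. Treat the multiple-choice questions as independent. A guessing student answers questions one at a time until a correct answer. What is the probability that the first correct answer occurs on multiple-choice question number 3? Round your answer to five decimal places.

0.14746

Geometric (trials to first success), p = 0.36.
P(Y = 3) = (1−p)^2 · p = 0.4096 · 0.36 = 0.1474560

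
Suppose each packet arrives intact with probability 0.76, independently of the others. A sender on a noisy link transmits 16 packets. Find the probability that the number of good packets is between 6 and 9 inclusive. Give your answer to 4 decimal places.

0.0656

X ~ Binomial(16, 0.76); P(6 ≤ X ≤ 9) = Σ C(16,k) p^k (1−p)^(16−k) over k:
  k=6: C(16,6)·0.76^6·0.24^10 = 0.000978
  k=7: C(16,7)·0.76^7·0.24^9 = 0.004426
  k=8: C(16,8)·0.76^8·0.24^8 = 0.015768
  k=9: C(16,9)·0.76^9·0.24^7 = 0.044384
Total = 0.065557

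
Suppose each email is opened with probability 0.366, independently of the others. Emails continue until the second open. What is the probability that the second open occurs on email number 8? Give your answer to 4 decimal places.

Y = trial on which the second success occurs; negative binomial, r=2, p=0.366.
P(Y=8) = C(7,1) · p^2 · (1−p)^6
= 7 · 0.13396 · 0.064943 = 0.060897

0.0609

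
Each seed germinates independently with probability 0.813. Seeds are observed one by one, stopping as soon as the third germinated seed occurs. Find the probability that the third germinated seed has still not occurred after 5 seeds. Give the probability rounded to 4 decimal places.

0.0484

Needing more than 5 seeds ⇔ fewer than 3 successes in the first 5. With X ~ Binomial(5, 0.813), P(Y > 5) = P(X ≤ 2).
  k=0: C(5,0)·0.813^0·0.187^5 = 0.000229
  k=1: C(5,1)·0.813^1·0.187^4 = 0.004971
  k=2: C(5,2)·0.813^2·0.187^3 = 0.043222
P(X ≤ 2) = 0.048422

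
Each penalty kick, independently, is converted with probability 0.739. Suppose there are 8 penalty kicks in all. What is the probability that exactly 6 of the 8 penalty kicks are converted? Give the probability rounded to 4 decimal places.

X ~ Binomial(n=8, p=0.739).
P(X=6) = C(8,6) · p^6 · (1−p)^2
= 28 · 0.16288 · 0.068121 = 0.310675

0.3107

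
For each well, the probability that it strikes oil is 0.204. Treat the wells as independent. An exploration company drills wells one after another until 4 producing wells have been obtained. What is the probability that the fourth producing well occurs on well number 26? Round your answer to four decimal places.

Y = trial on which the fourth success occurs; negative binomial, r=4, p=0.204.
P(Y=26) = C(25,3) · p^4 · (1−p)^22
= 2300 · 0.0017319 · 0.0066083 = 0.026323

0.0263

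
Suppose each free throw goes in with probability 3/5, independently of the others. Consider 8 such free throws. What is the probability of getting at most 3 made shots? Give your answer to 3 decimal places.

0.174

X ~ Binomial(8, 0.60); P(X ≤ 3) = Σ C(8,k) p^k (1−p)^(8−k) over k:
  k=0: C(8,0)·0.60^0·0.40^8 = 0.00066
  k=1: C(8,1)·0.60^1·0.40^7 = 0.00786
  k=2: C(8,2)·0.60^2·0.40^6 = 0.04129
  k=3: C(8,3)·0.60^3·0.40^5 = 0.12386
Total = 0.17367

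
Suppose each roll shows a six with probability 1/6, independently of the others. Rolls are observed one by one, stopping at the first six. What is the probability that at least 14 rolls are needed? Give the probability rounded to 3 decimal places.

0.093

Y = number of rolls to the first success; geometric, p = 0.166667.
P(Y > 13) = P(first 13 all fail) = (1−p)^13 = 0.09346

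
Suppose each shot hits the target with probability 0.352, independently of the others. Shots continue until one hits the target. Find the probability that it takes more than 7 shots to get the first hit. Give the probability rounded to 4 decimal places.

0.0480

Y = number of shots to the first success; geometric, p = 0.352.
P(Y > 7) = P(first 7 all fail) = (1−p)^7 = 0.047976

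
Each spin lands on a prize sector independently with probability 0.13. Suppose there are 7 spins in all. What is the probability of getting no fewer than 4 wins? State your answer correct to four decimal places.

X ~ Binomial(7, 0.13); P(X ≥ 4) = Σ C(7,k) p^k (1−p)^(7−k) over k:
  k=4: C(7,4)·0.13^4·0.87^3 = 0.006583
  k=5: C(7,5)·0.13^5·0.87^2 = 0.000590
  k=6: C(7,6)·0.13^6·0.87^1 = 0.000029
  k=7: C(7,7)·0.13^7·0.87^0 = 0.000001
Total = 0.007203

0.0072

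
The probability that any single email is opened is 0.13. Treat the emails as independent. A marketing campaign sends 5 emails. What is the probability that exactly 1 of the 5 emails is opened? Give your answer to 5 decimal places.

X ~ Binomial(n=5, p=0.13).
P(X=1) = C(5,1) · p^1 · (1−p)^4
= 5 · 0.13 · 0.5729 = 0.3723834

0.37238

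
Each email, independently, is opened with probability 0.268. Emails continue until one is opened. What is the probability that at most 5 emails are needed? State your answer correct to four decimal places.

Y = number of emails to the first success; geometric, p = 0.268.
P(Y ≤ 5) = 1 − (1−p)^5 = 1 − 0.210163 = 0.789837

0.7898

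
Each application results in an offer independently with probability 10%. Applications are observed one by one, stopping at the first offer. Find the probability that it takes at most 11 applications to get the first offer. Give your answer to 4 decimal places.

Y = number of applications to the first success; geometric, p = 0.10.
P(Y ≤ 11) = 1 − (1−p)^11 = 1 − 0.313811 = 0.686189

0.6862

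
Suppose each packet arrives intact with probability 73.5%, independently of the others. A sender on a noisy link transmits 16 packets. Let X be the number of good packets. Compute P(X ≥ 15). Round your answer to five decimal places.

0.04910

X ~ Binomial(16, 0.735); P(X ≥ 15) = Σ C(16,k) p^k (1−p)^(16−k) over k:
  k=15: C(16,15)·0.735^15·0.265^1 = 0.0418481
  k=16: C(16,16)·0.735^16·0.265^0 = 0.0072543
Total = 0.0491025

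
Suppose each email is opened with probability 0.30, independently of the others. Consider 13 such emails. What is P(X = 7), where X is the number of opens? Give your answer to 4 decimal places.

0.0442

X ~ Binomial(n=13, p=0.30).
P(X=7) = C(13,7) · p^7 · (1−p)^6
= 1716 · 0.0002187 · 0.11765 = 0.044152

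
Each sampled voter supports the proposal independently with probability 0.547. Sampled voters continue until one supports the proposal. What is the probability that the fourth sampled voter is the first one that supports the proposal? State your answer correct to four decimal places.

Geometric (trials to first success), p = 0.547.
P(Y = 4) = (1−p)^3 · p = 0.09296 · 0.547 = 0.050849

0.0508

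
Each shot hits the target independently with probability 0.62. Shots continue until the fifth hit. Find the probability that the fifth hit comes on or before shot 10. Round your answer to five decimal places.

0.86524

Finishing within 10 shots ⇔ at least 5 successes in the first 10. With X ~ Binomial(10, 0.62), P(Y ≤ 10) = 1 − P(X ≤ 4).
  k=0: C(10,0)·0.62^0·0.38^10 = 0.0000628
  k=1: C(10,1)·0.62^1·0.38^9 = 0.0010243
  k=2: C(10,2)·0.62^2·0.38^8 = 0.0075208
  k=3: C(10,3)·0.62^3·0.38^7 = 0.0327221
  k=4: C(10,4)·0.62^4·0.38^6 = 0.0934303
1 − 0.1347603 = 0.8652397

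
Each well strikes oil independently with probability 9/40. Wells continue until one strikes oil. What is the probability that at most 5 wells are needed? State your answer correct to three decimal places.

0.720

Y = number of wells to the first success; geometric, p = 0.225.
P(Y ≤ 5) = 1 − (1−p)^5 = 1 − 0.27958 = 0.72042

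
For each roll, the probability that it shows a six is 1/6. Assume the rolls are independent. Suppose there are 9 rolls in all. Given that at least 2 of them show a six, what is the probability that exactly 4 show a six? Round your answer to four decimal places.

X ~ Binomial(9, 0.166667). Want P(X=4 | X≥2) = P(X=4) / P(X≥2).
P(X=4) = C(9,4)·0.166667^4·0.833333^5 = 0.039071
P(X≥2) = 1 − 0.193807 − 0.348852 = 0.457341
Ratio = 0.039071 / 0.457341 = 0.085432

0.0854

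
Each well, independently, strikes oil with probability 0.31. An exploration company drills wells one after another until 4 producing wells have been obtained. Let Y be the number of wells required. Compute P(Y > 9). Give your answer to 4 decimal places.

Needing more than 9 wells ⇔ fewer than 4 successes in the first 9. With X ~ Binomial(9, 0.31), P(Y > 9) = P(X ≤ 3).
  k=0: C(9,0)·0.31^0·0.69^9 = 0.035452
  k=1: C(9,1)·0.31^1·0.69^8 = 0.143350
  k=2: C(9,2)·0.31^2·0.69^7 = 0.257614
  k=3: C(9,3)·0.31^3·0.69^6 = 0.270059
P(X ≤ 3) = 0.706475

0.7065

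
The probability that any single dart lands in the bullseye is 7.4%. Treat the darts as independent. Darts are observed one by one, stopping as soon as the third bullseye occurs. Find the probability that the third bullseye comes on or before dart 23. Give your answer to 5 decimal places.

0.24007

Finishing within 23 darts ⇔ at least 3 successes in the first 23. With X ~ Binomial(23, 0.074), P(Y ≤ 23) = 1 − P(X ≤ 2).
  k=0: C(23,0)·0.074^0·0.926^23 = 0.1706289
  k=1: C(23,1)·0.074^1·0.926^22 = 0.3136182
  k=2: C(23,2)·0.074^2·0.926^21 = 0.2756860
1 − 0.7599331 = 0.2400669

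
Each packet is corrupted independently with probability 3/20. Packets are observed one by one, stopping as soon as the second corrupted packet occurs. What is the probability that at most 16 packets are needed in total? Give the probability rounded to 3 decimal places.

Finishing within 16 packets ⇔ at least 2 successes in the first 16. With X ~ Binomial(16, 0.15), P(Y ≤ 16) = 1 − P(X ≤ 1).
  k=0: C(16,0)·0.15^0·0.85^16 = 0.07425
  k=1: C(16,1)·0.15^1·0.85^15 = 0.20965
1 − 0.28390 = 0.71610

0.716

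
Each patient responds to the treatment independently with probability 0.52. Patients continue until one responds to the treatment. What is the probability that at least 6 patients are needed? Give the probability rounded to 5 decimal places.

Y = number of patients to the first success; geometric, p = 0.52.
P(Y > 5) = P(first 5 all fail) = (1−p)^5 = 0.0254804

0.02548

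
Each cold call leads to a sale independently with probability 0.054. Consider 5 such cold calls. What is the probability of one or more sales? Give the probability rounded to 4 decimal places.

P(at least one) = 1 − P(none) = 1 − (1 − 0.054)^5
= 1 − 0.757627 = 0.242373

0.2424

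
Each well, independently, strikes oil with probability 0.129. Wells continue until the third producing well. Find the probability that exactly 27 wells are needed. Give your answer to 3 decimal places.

0.025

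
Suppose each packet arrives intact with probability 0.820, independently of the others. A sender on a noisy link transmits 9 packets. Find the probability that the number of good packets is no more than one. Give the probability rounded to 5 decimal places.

0.00001

X ~ Binomial(9, 0.82); P(X ≤ 1) = Σ C(9,k) p^k (1−p)^(9−k) over k:
  k=0: C(9,0)·0.82^0·0.18^9 = 0.0000002
  k=1: C(9,1)·0.82^1·0.18^8 = 0.0000081
Total = 0.0000083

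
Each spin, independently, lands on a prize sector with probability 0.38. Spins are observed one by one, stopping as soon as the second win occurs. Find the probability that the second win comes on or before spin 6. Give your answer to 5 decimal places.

Finishing within 6 spins ⇔ at least 2 successes in the first 6. With X ~ Binomial(6, 0.38), P(Y ≤ 6) = 1 − P(X ≤ 1).
  k=0: C(6,0)·0.38^0·0.62^6 = 0.0568002
  k=1: C(6,1)·0.38^1·0.62^5 = 0.2088783
1 − 0.2656785 = 0.7343215

0.73432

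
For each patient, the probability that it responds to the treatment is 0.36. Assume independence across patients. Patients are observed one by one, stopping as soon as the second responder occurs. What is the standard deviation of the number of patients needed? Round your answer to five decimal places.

Y = total patients until the second success; negative binomial with r=2, p=0.36.
SD(Y) = √[r(1−p)/p²] = √(9.8765432) = 3.1426968

3.14270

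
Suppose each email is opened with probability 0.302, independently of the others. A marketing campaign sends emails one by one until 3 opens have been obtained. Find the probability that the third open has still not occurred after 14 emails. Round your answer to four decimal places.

0.1570

Needing more than 14 emails ⇔ fewer than 3 successes in the first 14. With X ~ Binomial(14, 0.302), P(Y > 14) = P(X ≤ 2).
  k=0: C(14,0)·0.302^0·0.698^14 = 0.006516
  k=1: C(14,1)·0.302^1·0.698^13 = 0.039469
  k=2: C(14,2)·0.302^2·0.698^12 = 0.110999
P(X ≤ 2) = 0.156984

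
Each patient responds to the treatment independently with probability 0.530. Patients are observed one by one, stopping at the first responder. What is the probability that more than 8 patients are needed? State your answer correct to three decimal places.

0.002

Y = number of patients to the first success; geometric, p = 0.53.
P(Y > 8) = P(first 8 all fail) = (1−p)^8 = 0.00238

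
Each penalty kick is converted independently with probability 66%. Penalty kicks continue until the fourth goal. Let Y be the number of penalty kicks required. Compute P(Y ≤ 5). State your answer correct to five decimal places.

Finishing within 5 penalty kicks ⇔ at least 4 successes in the first 5. With X ~ Binomial(5, 0.66), P(Y ≤ 5) = 1 − P(X ≤ 3).
  k=0: C(5,0)·0.66^0·0.34^5 = 0.0045435
  k=1: C(5,1)·0.66^1·0.34^4 = 0.0440991
  k=2: C(5,2)·0.66^2·0.34^3 = 0.1712082
  k=3: C(5,3)·0.66^3·0.34^2 = 0.3323454
1 − 0.5521962 = 0.4478038

0.44780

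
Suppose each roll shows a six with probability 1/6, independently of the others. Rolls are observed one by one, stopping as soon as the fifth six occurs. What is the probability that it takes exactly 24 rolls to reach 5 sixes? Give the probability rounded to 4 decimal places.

Y = trial on which the fifth success occurs; negative binomial, r=5, p=0.166667.
P(Y=24) = C(23,4) · p^5 · (1−p)^19
= 8855 · 0.0001286 · 0.031301 = 0.035644

0.0356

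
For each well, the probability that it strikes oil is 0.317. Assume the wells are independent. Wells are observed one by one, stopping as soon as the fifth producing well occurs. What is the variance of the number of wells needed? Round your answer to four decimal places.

33.9838

Y = total wells until the fifth success; negative binomial with r=5, p=0.317.
Var(Y) = r(1−p)/p² = 5·0.683 / 0.317² = 33.983819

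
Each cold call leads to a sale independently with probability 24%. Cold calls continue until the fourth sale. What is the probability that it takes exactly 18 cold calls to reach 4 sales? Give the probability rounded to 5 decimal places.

Y = trial on which the fourth success occurs; negative binomial, r=4, p=0.24.
P(Y=18) = C(17,3) · p^4 · (1−p)^14
= 680 · 0.0033178 · 0.021448 = 0.0483887

0.04839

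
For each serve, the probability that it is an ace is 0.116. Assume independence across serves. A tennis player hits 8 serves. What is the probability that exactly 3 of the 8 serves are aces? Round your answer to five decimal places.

0.04719

X ~ Binomial(n=8, p=0.116).
P(X=3) = C(8,3) · p^3 · (1−p)^5
= 56 · 0.0015609 · 0.53984 = 0.0471871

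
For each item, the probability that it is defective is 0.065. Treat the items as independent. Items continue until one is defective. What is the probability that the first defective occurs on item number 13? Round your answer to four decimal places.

Geometric (trials to first success), p = 0.065.
P(Y = 13) = (1−p)^12 · p = 0.44642 · 0.065 = 0.029017

0.0290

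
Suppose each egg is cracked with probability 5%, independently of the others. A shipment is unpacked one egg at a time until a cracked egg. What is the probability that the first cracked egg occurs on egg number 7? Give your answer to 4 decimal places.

Geometric (trials to first success), p = 0.05.
P(Y = 7) = (1−p)^6 · p = 0.73509 · 0.05 = 0.036755

0.0368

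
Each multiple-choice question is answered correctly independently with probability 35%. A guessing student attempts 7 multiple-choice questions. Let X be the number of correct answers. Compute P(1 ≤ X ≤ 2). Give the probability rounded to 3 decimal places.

0.483

X ~ Binomial(7, 0.35); P(1 ≤ X ≤ 2) = Σ C(7,k) p^k (1−p)^(7−k) over k:
  k=1: C(7,1)·0.35^1·0.65^6 = 0.18478
  k=2: C(7,2)·0.35^2·0.65^5 = 0.29848
Total = 0.48326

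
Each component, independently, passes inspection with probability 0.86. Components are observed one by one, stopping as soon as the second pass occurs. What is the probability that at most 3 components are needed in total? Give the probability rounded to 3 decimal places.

0.947

Finishing within 3 components ⇔ at least 2 successes in the first 3. With X ~ Binomial(3, 0.86), P(Y ≤ 3) = 1 − P(X ≤ 1).
  k=0: C(3,0)·0.86^0·0.14^3 = 0.00274
  k=1: C(3,1)·0.86^1·0.14^2 = 0.05057
1 − 0.05331 = 0.94669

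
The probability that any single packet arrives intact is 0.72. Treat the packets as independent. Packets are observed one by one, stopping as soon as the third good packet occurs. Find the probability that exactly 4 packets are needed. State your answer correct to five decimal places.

0.31353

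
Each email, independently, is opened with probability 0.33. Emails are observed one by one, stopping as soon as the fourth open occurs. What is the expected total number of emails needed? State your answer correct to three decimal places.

12.121

Y = total emails until the fourth success; negative binomial with r=4, p=0.33.
E[Y] = r / p = 4 / 0.33 = 12.12121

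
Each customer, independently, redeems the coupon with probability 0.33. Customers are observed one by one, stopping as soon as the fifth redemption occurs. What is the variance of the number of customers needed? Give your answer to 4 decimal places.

30.7622

Y = total customers until the fifth success; negative binomial with r=5, p=0.33.
Var(Y) = r(1−p)/p² = 5·0.67 / 0.33² = 30.762167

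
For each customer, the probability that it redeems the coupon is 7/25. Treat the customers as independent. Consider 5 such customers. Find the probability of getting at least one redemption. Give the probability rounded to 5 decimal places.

0.80651

P(at least one) = 1 − P(none) = 1 − (1 − 0.28)^5
= 1 − 0.1934918 = 0.8065082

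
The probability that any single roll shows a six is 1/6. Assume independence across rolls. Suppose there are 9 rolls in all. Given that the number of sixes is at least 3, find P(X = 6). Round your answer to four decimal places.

0.0058

X ~ Binomial(9, 0.166667). Want P(X=6 | X≥3) = P(X=6) / P(X≥3).
P(X=6) = C(9,6)·0.166667^6·0.833333^3 = 0.001042
P(X≥3) = 1 − 0.193807 − 0.348852 − 0.279082 = 0.178260
Ratio = 0.001042 / 0.178260 = 0.005845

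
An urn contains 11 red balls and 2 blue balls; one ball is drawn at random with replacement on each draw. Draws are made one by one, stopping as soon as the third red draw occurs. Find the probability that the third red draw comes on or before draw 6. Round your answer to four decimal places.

Finishing within 6 draws ⇔ at least 3 successes in the first 6. With X ~ Binomial(6, 0.846154), P(Y ≤ 6) = 1 − P(X ≤ 2).
  k=0: C(6,0)·0.846154^0·0.153846^6 = 0.000013
  k=1: C(6,1)·0.846154^1·0.153846^5 = 0.000438
  k=2: C(6,2)·0.846154^2·0.153846^4 = 0.006016
1 − 0.006467 = 0.993533

0.9935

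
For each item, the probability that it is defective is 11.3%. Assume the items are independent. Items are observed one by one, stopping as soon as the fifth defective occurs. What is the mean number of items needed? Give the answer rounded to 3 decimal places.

44.248

Y = total items until the fifth success; negative binomial with r=5, p=0.113.
E[Y] = r / p = 5 / 0.113 = 44.24779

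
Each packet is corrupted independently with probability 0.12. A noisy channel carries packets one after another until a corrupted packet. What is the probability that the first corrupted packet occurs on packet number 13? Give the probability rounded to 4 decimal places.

0.0259

Geometric (trials to first success), p = 0.12.
P(Y = 13) = (1−p)^12 · p = 0.21567 · 0.12 = 0.025881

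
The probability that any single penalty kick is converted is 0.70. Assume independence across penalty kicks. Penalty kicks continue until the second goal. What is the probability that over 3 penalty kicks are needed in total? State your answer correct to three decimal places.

Needing more than 3 penalty kicks ⇔ fewer than 2 successes in the first 3. With X ~ Binomial(3, 0.70), P(Y > 3) = P(X ≤ 1).
  k=0: C(3,0)·0.70^0·0.30^3 = 0.02700
  k=1: C(3,1)·0.70^1·0.30^2 = 0.18900
P(X ≤ 1) = 0.21600

0.216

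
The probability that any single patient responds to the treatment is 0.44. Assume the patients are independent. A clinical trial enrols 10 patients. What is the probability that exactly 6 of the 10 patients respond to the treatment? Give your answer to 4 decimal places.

0.1499

X ~ Binomial(n=10, p=0.44).
P(X=6) = C(10,6) · p^6 · (1−p)^4
= 210 · 0.0072563 · 0.098345 = 0.149861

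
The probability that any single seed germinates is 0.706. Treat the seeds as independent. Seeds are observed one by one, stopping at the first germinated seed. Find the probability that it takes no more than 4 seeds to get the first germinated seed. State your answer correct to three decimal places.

Y = number of seeds to the first success; geometric, p = 0.706.
P(Y ≤ 4) = 1 − (1−p)^4 = 1 − 0.00747 = 0.99253

0.993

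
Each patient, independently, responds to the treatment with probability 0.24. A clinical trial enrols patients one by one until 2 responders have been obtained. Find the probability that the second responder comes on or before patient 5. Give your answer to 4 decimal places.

0.3461

Finishing within 5 patients ⇔ at least 2 successes in the first 5. With X ~ Binomial(5, 0.24), P(Y ≤ 5) = 1 − P(X ≤ 1).
  k=0: C(5,0)·0.24^0·0.76^5 = 0.253553
  k=1: C(5,1)·0.24^1·0.76^4 = 0.400346
1 − 0.653899 = 0.346101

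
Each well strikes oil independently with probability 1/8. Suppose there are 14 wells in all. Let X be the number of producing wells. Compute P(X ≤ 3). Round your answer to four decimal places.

X ~ Binomial(14, 0.125); P(X ≤ 3) = Σ C(14,k) p^k (1−p)^(14−k) over k:
  k=0: C(14,0)·0.125^0·0.875^14 = 0.154210
  k=1: C(14,1)·0.125^1·0.875^13 = 0.308420
  k=2: C(14,2)·0.125^2·0.875^12 = 0.286390
  k=3: C(14,3)·0.125^3·0.875^11 = 0.163652
Total = 0.912672

0.9127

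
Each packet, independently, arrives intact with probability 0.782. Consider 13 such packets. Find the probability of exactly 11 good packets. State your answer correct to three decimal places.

0.248

X ~ Binomial(n=13, p=0.782).
P(X=11) = C(13,11) · p^11 · (1−p)^2
= 78 · 0.066877 · 0.047524 = 0.24790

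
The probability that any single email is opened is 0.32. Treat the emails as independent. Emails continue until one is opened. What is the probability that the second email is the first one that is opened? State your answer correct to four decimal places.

Geometric (trials to first success), p = 0.32.
P(Y = 2) = (1−p)^1 · p = 0.68 · 0.32 = 0.217600

0.2176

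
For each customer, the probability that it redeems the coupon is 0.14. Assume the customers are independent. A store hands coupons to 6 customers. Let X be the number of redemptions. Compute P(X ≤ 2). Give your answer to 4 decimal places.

X ~ Binomial(6, 0.14); P(X ≤ 2) = Σ C(6,k) p^k (1−p)^(6−k) over k:
  k=0: C(6,0)·0.14^0·0.86^6 = 0.404567
  k=1: C(6,1)·0.14^1·0.86^5 = 0.395159
  k=2: C(6,2)·0.14^2·0.86^4 = 0.160820
Total = 0.960546

0.9605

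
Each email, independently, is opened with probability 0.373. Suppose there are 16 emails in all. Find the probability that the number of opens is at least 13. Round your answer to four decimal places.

0.0004

X ~ Binomial(16, 0.373); P(X ≥ 13) = Σ C(16,k) p^k (1−p)^(16−k) over k:
  k=13: C(16,13)·0.373^13·0.627^3 = 0.000373
  k=14: C(16,14)·0.373^14·0.627^2 = 0.000048
  k=15: C(16,15)·0.373^15·0.627^1 = 0.000004
  k=16: C(16,16)·0.373^16·0.627^0 = 0.000000
Total = 0.000425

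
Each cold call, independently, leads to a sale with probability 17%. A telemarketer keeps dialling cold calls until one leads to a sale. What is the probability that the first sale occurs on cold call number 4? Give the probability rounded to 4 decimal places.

Geometric (trials to first success), p = 0.17.
P(Y = 4) = (1−p)^3 · p = 0.57179 · 0.17 = 0.097204

0.0972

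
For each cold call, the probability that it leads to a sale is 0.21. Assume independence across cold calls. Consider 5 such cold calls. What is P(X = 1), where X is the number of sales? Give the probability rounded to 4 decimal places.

0.4090

X ~ Binomial(n=5, p=0.21).
P(X=1) = C(5,1) · p^1 · (1−p)^4
= 5 · 0.21 · 0.3895 = 0.408976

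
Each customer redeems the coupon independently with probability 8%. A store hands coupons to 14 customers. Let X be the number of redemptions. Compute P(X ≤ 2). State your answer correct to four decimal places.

X ~ Binomial(14, 0.08); P(X ≤ 2) = Σ C(14,k) p^k (1−p)^(14−k) over k:
  k=0: C(14,0)·0.08^0·0.92^14 = 0.311193
  k=1: C(14,1)·0.08^1·0.92^13 = 0.378843
  k=2: C(14,2)·0.08^2·0.92^12 = 0.214129
Total = 0.904165

0.9042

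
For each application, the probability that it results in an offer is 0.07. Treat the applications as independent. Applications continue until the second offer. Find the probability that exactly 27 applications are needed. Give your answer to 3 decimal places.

Y = trial on which the second success occurs; negative binomial, r=2, p=0.07.
P(Y=27) = C(26,1) · p^2 · (1−p)^25
= 26 · 0.0049 · 0.16296 = 0.02076

0.021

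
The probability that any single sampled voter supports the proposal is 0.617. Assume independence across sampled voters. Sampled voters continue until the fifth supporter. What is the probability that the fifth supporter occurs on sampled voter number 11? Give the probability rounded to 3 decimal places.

Y = trial on which the fifth success occurs; negative binomial, r=5, p=0.617.
P(Y=11) = C(10,4) · p^5 · (1−p)^6
= 210 · 0.089418 · 0.0031564 = 0.05927

0.059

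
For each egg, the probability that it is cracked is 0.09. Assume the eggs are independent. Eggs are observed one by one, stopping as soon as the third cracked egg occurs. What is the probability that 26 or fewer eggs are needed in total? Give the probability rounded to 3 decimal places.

0.419

Finishing within 26 eggs ⇔ at least 3 successes in the first 26. With X ~ Binomial(26, 0.09), P(Y ≤ 26) = 1 − P(X ≤ 2).
  k=0: C(26,0)·0.09^0·0.91^26 = 0.08611
  k=1: C(26,1)·0.09^1·0.91^25 = 0.22144
  k=2: C(26,2)·0.09^2·0.91^24 = 0.27375
1 − 0.58131 = 0.41869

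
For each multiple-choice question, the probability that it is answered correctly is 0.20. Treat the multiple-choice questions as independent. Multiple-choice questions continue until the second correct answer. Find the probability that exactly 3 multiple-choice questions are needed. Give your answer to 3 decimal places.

0.064

Y = trial on which the second success occurs; negative binomial, r=2, p=0.20.
P(Y=3) = C(2,1) · p^2 · (1−p)^1
= 2 · 0.04 · 0.8 = 0.06400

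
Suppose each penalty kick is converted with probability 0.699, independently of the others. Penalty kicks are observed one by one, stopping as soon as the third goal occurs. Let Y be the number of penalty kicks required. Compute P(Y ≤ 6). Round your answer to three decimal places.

0.929

Finishing within 6 penalty kicks ⇔ at least 3 successes in the first 6. With X ~ Binomial(6, 0.699), P(Y ≤ 6) = 1 − P(X ≤ 2).
  k=0: C(6,0)·0.699^0·0.301^6 = 0.00074
  k=1: C(6,1)·0.699^1·0.301^5 = 0.01036
  k=2: C(6,2)·0.699^2·0.301^4 = 0.06016
1 − 0.07127 = 0.92873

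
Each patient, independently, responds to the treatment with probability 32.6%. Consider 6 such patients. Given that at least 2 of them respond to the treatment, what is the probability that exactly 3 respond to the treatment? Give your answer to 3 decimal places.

0.335

X ~ Binomial(6, 0.326). Want P(X=3 | X≥2) = P(X=3) / P(X≥2).
P(X=3) = C(6,3)·0.326^3·0.674^3 = 0.21216
P(X≥2) = 1 − 0.09375 − 0.27206 = 0.63419
Ratio = 0.21216 / 0.63419 = 0.33454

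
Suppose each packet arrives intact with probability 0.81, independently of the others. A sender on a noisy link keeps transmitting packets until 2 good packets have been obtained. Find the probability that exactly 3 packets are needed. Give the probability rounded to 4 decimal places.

Y = trial on which the second success occurs; negative binomial, r=2, p=0.81.
P(Y=3) = C(2,1) · p^2 · (1−p)^1
= 2 · 0.6561 · 0.19 = 0.249318

0.2493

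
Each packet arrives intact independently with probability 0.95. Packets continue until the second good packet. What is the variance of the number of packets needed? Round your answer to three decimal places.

0.111

Y = total packets until the second success; negative binomial with r=2, p=0.95.
Var(Y) = r(1−p)/p² = 2·0.05 / 0.95² = 0.11080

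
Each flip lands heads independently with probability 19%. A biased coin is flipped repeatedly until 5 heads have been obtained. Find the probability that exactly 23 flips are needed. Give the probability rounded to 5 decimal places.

0.04080

Y = trial on which the fifth success occurs; negative binomial, r=5, p=0.19.
P(Y=23) = C(22,4) · p^5 · (1−p)^18
= 7315 · 0.00024761 · 0.022528 = 0.0408049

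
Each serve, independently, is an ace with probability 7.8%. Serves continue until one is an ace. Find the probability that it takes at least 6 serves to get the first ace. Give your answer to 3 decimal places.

0.666

Y = number of serves to the first success; geometric, p = 0.078.
P(Y > 5) = P(first 5 all fail) = (1−p)^5 = 0.66628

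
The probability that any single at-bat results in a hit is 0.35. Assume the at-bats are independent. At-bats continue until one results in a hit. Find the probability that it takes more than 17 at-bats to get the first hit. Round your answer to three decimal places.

Y = number of at-bats to the first success; geometric, p = 0.35.
P(Y > 17) = P(first 17 all fail) = (1−p)^17 = 0.00066

0.001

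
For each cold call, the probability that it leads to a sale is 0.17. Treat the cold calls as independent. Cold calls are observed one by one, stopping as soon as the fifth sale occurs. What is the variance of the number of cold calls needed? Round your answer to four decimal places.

Y = total cold calls until the fifth success; negative binomial with r=5, p=0.17.
Var(Y) = r(1−p)/p² = 5·0.83 / 0.17² = 143.598616

143.5986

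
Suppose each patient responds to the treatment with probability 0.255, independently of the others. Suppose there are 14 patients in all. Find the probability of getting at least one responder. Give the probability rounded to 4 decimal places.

0.9838

P(at least one) = 1 − P(none) = 1 − (1 − 0.255)^14
= 1 − 0.016225 = 0.983775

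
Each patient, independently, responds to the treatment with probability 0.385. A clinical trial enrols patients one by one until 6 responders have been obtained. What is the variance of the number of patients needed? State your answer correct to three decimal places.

24.895

Y = total patients until the sixth success; negative binomial with r=6, p=0.385.
Var(Y) = r(1−p)/p² = 6·0.615 / 0.385² = 24.89459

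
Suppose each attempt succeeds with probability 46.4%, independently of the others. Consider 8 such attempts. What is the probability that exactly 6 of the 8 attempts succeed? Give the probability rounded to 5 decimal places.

0.08028

X ~ Binomial(n=8, p=0.464).
P(X=6) = C(8,6) · p^6 · (1−p)^2
= 28 · 0.0099795 · 0.2873 = 0.0802778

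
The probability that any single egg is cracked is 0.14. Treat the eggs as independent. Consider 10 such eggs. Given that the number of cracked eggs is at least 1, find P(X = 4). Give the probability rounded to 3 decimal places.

0.042

X ~ Binomial(10, 0.14). Want P(X=4 | X≥1) = P(X=4) / P(X≥1).
P(X=4) = C(10,4)·0.14^4·0.86^6 = 0.03264
P(X≥1) = 1 − 0.22130 = 0.77870
Ratio = 0.03264 / 0.77870 = 0.04191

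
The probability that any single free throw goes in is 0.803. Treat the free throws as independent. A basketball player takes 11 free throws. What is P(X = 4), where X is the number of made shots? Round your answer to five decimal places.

0.00158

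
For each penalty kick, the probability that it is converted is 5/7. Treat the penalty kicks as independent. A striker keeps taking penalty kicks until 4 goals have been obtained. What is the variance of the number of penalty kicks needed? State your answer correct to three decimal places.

2.240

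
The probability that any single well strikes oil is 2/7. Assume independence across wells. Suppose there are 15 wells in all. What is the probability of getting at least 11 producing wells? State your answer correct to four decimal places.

X ~ Binomial(15, 0.285714); P(X ≥ 11) = Σ C(15,k) p^k (1−p)^(15−k) over k:
  k=11: C(15,11)·0.285714^11·0.714286^4 = 0.000368
  k=12: C(15,12)·0.285714^12·0.714286^3 = 0.000049
  k=13: C(15,13)·0.285714^13·0.714286^2 = 0.000005
  k=14: C(15,14)·0.285714^14·0.714286^1 = 0.000000
  k=15: C(15,15)·0.285714^15·0.714286^0 = 0.000000
Total = 0.000422

0.0004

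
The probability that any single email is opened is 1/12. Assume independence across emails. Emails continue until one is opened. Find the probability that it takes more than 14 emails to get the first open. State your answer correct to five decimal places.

0.29577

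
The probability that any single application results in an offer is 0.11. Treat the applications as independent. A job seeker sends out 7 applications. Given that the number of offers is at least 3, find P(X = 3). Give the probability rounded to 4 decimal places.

X ~ Binomial(7, 0.11). Want P(X=3 | X≥3) = P(X=3) / P(X≥3).
P(X=3) = C(7,3)·0.11^3·0.89^4 = 0.029228
P(X≥3) = 1 − 0.442313 − 0.382676 − 0.141891 = 0.033120
Ratio = 0.029228 / 0.033120 = 0.882499

0.8825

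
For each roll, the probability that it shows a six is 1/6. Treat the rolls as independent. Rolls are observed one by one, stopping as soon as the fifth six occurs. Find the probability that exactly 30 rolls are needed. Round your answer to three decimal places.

0.032

Y = trial on which the fifth success occurs; negative binomial, r=5, p=0.166667.
P(Y=30) = C(29,4) · p^5 · (1−p)^25
= 23751 · 0.0001286 · 0.010483 = 0.03202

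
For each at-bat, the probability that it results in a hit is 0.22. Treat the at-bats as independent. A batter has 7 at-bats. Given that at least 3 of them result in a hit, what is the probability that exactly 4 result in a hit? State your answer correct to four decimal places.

0.2114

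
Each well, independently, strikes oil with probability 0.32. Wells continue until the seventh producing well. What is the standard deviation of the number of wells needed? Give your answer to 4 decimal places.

6.8179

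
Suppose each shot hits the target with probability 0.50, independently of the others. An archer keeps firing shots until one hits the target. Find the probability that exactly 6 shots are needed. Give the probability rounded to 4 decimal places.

Geometric (trials to first success), p = 0.50.
P(Y = 6) = (1−p)^5 · p = 0.03125 · 0.50 = 0.015625

0.0156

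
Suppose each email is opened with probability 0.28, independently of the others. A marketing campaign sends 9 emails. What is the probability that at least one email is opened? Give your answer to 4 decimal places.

0.9480

P(at least one) = 1 − P(none) = 1 − (1 − 0.28)^9
= 1 − 0.051999 = 0.948001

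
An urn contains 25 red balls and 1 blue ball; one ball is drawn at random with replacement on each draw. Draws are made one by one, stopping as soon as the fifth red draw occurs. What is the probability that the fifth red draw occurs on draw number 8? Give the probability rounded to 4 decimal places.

0.0016

Y = trial on which the fifth success occurs; negative binomial, r=5, p=0.961538.
P(Y=8) = C(7,4) · p^5 · (1−p)^3
= 35 · 0.82193 · 5.6896e-05 = 0.001637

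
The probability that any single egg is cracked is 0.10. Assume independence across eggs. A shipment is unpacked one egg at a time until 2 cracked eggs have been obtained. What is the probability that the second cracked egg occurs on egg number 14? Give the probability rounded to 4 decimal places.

Y = trial on which the second success occurs; negative binomial, r=2, p=0.10.
P(Y=14) = C(13,1) · p^2 · (1−p)^12
= 13 · 0.01 · 0.28243 = 0.036716

0.0367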